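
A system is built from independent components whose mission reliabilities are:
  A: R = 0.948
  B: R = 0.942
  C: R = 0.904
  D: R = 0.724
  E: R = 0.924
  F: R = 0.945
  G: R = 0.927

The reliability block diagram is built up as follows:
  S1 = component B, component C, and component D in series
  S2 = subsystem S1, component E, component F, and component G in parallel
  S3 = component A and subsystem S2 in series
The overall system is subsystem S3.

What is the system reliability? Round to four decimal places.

0.9479

Series (B, C, and D): 0.942000 × 0.904000 × 0.724000 = 0.616535
Parallel ([0.616535], E, F, and G): 1 − (1 − 0.616535)(1 − 0.924000)(1 − 0.945000)(1 − 0.927000) = 0.999883
Series (A and [0.999883]): 0.948000 × 0.999883 = 0.9479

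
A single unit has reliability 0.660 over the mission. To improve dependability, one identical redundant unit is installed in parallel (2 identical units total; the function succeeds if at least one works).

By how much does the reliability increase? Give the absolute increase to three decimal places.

R_before = 0.660
R_after = 1 − (1 − 0.660)^2 = 0.884
ΔR = 0.884 − 0.660 = 0.224

0.224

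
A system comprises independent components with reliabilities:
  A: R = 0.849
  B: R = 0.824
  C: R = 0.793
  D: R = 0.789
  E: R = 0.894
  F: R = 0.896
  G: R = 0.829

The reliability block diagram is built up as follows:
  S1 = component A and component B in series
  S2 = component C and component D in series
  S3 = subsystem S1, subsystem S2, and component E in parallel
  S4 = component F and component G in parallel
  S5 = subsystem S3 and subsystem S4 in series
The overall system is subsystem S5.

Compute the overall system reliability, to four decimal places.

0.9705

Series (A and B): 0.849000 × 0.824000 = 0.699576
Series (C and D): 0.793000 × 0.789000 = 0.625677
Parallel ([0.699576], [0.625677], and E): 1 − (1 − 0.699576)(1 − 0.625677)(1 − 0.894000) = 0.988080
Parallel (F and G): 1 − (1 − 0.896000)(1 − 0.829000) = 0.982216
Series ([0.988080] and [0.982216]): 0.988080 × 0.982216 = 0.9705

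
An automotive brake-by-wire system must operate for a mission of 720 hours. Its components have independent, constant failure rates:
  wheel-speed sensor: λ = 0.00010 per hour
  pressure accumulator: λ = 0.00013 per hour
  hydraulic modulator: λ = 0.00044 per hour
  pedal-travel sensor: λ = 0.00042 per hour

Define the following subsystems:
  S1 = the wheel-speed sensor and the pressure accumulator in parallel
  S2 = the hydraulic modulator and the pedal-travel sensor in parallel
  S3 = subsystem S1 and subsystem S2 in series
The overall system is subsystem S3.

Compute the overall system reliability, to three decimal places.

0.923

R(wheel-speed sensor) = exp(−0.00010 × 720) = 0.93053
R(pressure accumulator) = exp(−0.00013 × 720) = 0.91065
R(hydraulic modulator) = exp(−0.00044 × 720) = 0.72848
R(pedal-travel sensor) = exp(−0.00042 × 720) = 0.73904
Parallel (wheel-speed sensor and pressure accumulator): 1 − (1 − 0.93053)(1 − 0.91065) = 0.99379
Parallel (hydraulic modulator and pedal-travel sensor): 1 − (1 − 0.72848)(1 − 0.73904) = 0.92914
Series ([0.99379] and [0.92914]): 0.99379 × 0.92914 = 0.923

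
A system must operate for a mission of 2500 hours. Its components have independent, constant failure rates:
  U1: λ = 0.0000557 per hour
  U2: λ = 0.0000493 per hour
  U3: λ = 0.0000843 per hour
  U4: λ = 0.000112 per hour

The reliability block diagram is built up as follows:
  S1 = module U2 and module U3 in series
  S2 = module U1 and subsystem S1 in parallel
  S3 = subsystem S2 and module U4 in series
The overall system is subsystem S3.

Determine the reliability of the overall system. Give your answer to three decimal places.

R(U1) = exp(−0.0000557 × 2500) = 0.87001
R(U2) = exp(−0.0000493 × 2500) = 0.88404
R(U3) = exp(−0.0000843 × 2500) = 0.80998
R(U4) = exp(−0.000112 × 2500) = 0.75578
Series (U2 and U3): 0.88404 × 0.80998 = 0.71605
Parallel (U1 and [0.71605]): 1 − (1 − 0.87001)(1 − 0.71605) = 0.96309
Series ([0.96309] and U4): 0.96309 × 0.75578 = 0.728

0.728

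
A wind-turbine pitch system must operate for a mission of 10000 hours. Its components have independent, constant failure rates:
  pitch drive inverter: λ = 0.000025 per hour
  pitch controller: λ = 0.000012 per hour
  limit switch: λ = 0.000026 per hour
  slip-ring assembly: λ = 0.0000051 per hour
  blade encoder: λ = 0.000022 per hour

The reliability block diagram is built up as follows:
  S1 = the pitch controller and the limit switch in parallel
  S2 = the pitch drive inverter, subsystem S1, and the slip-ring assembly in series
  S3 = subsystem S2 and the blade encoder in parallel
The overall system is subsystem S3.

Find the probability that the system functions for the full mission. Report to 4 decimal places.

0.9449

R(pitch drive inverter) = exp(−0.000025 × 10000) = 0.778801
R(pitch controller) = exp(−0.000012 × 10000) = 0.886920
R(limit switch) = exp(−0.000026 × 10000) = 0.771052
R(slip-ring assembly) = exp(−0.0000051 × 10000) = 0.950279
R(blade encoder) = exp(−0.000022 × 10000) = 0.802519
Parallel (pitch controller and limit switch): 1 − (1 − 0.886920)(1 − 0.771052) = 0.974111
Series (pitch drive inverter, [0.974111], and slip-ring assembly): 0.778801 × 0.974111 × 0.950279 = 0.720918
Parallel ([0.720918] and blade encoder): 1 − (1 − 0.720918)(1 − 0.802519) = 0.9449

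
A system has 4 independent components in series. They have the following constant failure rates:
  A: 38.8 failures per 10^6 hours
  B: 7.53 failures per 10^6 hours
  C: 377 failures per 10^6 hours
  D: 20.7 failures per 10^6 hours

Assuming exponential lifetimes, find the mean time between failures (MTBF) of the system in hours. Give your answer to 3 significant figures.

2250

Series of exponential components: λ_sys = Σ λ_i
λ_sys = 0.0000388 + 0.00000753 + 0.000377 + 0.0000207 = 4.4403e-04 /h
MTBF = 1 / λ_sys = 2250 h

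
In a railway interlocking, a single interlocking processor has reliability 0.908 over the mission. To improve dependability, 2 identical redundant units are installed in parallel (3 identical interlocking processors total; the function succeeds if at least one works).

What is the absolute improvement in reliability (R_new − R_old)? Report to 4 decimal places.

0.0912

R_before = 0.908
R_after = 1 − (1 − 0.908)^3 = 0.9992
ΔR = 0.9992 − 0.908 = 0.0912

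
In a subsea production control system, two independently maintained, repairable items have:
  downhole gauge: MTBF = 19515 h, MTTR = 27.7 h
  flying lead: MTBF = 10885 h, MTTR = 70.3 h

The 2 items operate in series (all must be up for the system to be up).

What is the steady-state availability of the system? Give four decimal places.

A(downhole gauge) = MTBF/(MTBF+MTTR) = 19515/(19515+27.7) = 0.998583
A(flying lead) = MTBF/(MTBF+MTTR) = 10885/(10885+70.3) = 0.993583
Series availability: 0.998583 × 0.993583 = 0.9922

0.9922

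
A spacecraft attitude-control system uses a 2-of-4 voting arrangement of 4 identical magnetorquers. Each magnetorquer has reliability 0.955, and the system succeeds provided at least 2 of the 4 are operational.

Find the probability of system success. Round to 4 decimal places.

0.9996

R = Σ_{i=2}^{4} C(4,i) p^i (1−p)^{4−i} with p = 0.955
C(4,2)·0.955^2·0.045^2 = 0.011081
C(4,3)·0.955^3·0.045^1 = 0.156777
C(4,4)·0.955^4·0.045^0 = 0.831790
Sum = 0.9996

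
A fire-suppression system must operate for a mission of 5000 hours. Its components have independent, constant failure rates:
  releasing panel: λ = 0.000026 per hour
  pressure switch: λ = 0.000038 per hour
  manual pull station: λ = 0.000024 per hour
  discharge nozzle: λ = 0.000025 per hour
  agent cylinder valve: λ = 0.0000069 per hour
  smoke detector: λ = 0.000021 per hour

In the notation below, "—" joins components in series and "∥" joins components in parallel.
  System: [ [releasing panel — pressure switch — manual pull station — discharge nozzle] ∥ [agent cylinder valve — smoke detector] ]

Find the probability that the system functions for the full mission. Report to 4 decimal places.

R(releasing panel) = exp(−0.000026 × 5000) = 0.878095
R(pressure switch) = exp(−0.000038 × 5000) = 0.826959
R(manual pull station) = exp(−0.000024 × 5000) = 0.886920
R(discharge nozzle) = exp(−0.000025 × 5000) = 0.882497
R(agent cylinder valve) = exp(−0.0000069 × 5000) = 0.966088
R(smoke detector) = exp(−0.000021 × 5000) = 0.900325
Series (releasing panel, pressure switch, manual pull station, and discharge nozzle): 0.878095 × 0.826959 × 0.886920 × 0.882497 = 0.568360
Series (agent cylinder valve and smoke detector): 0.966088 × 0.900325 = 0.869793
Parallel ([0.568360] and [0.869793]): 1 − (1 − 0.568360)(1 − 0.869793) = 0.9438

0.9438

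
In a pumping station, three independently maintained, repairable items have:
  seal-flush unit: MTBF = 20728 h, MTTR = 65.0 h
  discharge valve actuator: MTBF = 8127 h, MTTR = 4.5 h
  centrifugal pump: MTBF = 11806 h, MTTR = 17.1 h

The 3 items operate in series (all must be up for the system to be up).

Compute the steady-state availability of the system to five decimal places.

A(seal-flush unit) = MTBF/(MTBF+MTTR) = 20728/(20728+65.0) = 0.996874
A(discharge valve actuator) = MTBF/(MTBF+MTTR) = 8127/(8127+4.5) = 0.999447
A(centrifugal pump) = MTBF/(MTBF+MTTR) = 11806/(11806+17.1) = 0.998554
Series availability: 0.996874 × 0.999447 × 0.998554 = 0.99488

0.99488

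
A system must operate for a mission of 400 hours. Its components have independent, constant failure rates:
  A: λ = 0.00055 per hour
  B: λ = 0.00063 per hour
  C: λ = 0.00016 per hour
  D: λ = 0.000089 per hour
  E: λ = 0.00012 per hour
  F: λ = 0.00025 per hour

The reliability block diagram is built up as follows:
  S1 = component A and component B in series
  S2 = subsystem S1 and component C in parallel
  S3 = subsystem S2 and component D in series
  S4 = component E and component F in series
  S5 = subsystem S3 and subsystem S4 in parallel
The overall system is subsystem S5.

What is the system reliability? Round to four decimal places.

R(A) = exp(−0.00055 × 400) = 0.802519
R(B) = exp(−0.00063 × 400) = 0.777245
R(C) = exp(−0.00016 × 400) = 0.938005
R(D) = exp(−0.000089 × 400) = 0.965026
R(E) = exp(−0.00012 × 400) = 0.953134
R(F) = exp(−0.00025 × 400) = 0.904837
Series (A and B): 0.802519 × 0.777245 = 0.623754
Parallel ([0.623754] and C): 1 − (1 − 0.623754)(1 − 0.938005) = 0.976675
Series ([0.976675] and D): 0.976675 × 0.965026 = 0.942517
Series (E and F): 0.953134 × 0.904837 = 0.862431
Parallel ([0.942517] and [0.862431]): 1 − (1 − 0.942517)(1 − 0.862431) = 0.9921

0.9921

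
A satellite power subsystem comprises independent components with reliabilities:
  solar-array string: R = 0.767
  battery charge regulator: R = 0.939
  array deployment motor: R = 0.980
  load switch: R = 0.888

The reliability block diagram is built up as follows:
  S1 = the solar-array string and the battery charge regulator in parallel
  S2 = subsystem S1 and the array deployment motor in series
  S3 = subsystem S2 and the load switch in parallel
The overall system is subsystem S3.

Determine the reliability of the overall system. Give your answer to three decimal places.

Parallel (solar-array string and battery charge regulator): 1 − (1 − 0.76700)(1 − 0.93900) = 0.98579
Series ([0.98579] and array deployment motor): 0.98579 × 0.98000 = 0.96607
Parallel ([0.96607] and load switch): 1 − (1 − 0.96607)(1 − 0.88800) = 0.996

0.996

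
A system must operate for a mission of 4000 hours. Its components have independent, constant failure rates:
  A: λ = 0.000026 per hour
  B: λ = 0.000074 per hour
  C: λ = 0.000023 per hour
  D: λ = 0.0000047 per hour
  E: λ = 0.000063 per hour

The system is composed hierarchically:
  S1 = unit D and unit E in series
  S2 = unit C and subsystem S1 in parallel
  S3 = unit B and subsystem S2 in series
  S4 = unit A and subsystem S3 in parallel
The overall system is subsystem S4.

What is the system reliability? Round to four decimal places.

0.9732

R(A) = exp(−0.000026 × 4000) = 0.901225
R(B) = exp(−0.000074 × 4000) = 0.743787
R(C) = exp(−0.000023 × 4000) = 0.912105
R(D) = exp(−0.0000047 × 4000) = 0.981376
R(E) = exp(−0.000063 × 4000) = 0.777245
Series (D and E): 0.981376 × 0.777245 = 0.762770
Parallel (C and [0.762770]): 1 − (1 − 0.912105)(1 − 0.762770) = 0.979149
Series (B and [0.979149]): 0.743787 × 0.979149 = 0.728278
Parallel (A and [0.728278]): 1 − (1 − 0.901225)(1 − 0.728278) = 0.9732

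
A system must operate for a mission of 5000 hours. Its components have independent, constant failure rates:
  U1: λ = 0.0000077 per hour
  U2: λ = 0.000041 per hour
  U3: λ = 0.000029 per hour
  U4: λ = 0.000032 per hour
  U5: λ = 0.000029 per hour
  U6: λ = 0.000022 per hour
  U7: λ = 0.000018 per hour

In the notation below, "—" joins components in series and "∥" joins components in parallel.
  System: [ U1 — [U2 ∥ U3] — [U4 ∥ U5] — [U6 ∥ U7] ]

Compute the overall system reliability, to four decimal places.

0.9112

R(U1) = exp(−0.0000077 × 5000) = 0.962232
R(U2) = exp(−0.000041 × 5000) = 0.814647
R(U3) = exp(−0.000029 × 5000) = 0.865022
R(U4) = exp(−0.000032 × 5000) = 0.852144
R(U5) = exp(−0.000029 × 5000) = 0.865022
R(U6) = exp(−0.000022 × 5000) = 0.895834
R(U7) = exp(−0.000018 × 5000) = 0.913931
Parallel (U2 and U3): 1 − (1 − 0.814647)(1 − 0.865022) = 0.974981
Parallel (U4 and U5): 1 − (1 − 0.852144)(1 − 0.865022) = 0.980043
Parallel (U6 and U7): 1 − (1 − 0.895834)(1 − 0.913931) = 0.991035
Series (U1, [0.974981], [0.980043], and [0.991035]): 0.962232 × 0.974981 × 0.980043 × 0.991035 = 0.9112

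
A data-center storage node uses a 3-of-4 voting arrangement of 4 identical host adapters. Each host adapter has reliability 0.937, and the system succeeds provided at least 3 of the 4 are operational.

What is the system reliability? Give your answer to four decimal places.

R = Σ_{i=3}^{4} C(4,i) p^i (1−p)^{4−i} with p = 0.937
C(4,3)·0.937^3·0.063^1 = 0.207310
C(4,4)·0.937^4·0.063^0 = 0.770830
Sum = 0.9781

0.9781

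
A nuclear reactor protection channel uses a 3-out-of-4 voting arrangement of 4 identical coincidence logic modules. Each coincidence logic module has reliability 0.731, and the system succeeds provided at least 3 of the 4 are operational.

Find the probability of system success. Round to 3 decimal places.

R = Σ_{i=3}^{4} C(4,i) p^i (1−p)^{4−i} with p = 0.731
C(4,3)·0.731^3·0.269^1 = 0.42030
C(4,4)·0.731^4·0.269^0 = 0.28554
Sum = 0.706

0.706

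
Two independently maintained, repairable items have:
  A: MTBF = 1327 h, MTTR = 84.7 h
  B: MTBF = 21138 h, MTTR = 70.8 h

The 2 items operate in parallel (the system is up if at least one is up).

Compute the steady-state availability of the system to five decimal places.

0.99980

A(A) = MTBF/(MTBF+MTTR) = 1327/(1327+84.7) = 0.940001
A(B) = MTBF/(MTBF+MTTR) = 21138/(21138+70.8) = 0.996662
Parallel availability: 1 − (1 − 0.940001)(1 − 0.996662) = 0.99980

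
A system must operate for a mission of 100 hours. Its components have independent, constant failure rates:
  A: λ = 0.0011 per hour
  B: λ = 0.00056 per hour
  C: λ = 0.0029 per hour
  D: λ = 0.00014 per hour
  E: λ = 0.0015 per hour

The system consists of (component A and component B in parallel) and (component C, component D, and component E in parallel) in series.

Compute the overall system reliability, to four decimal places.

R(A) = exp(−0.0011 × 100) = 0.895834
R(B) = exp(−0.00056 × 100) = 0.945539
R(C) = exp(−0.0029 × 100) = 0.748264
R(D) = exp(−0.00014 × 100) = 0.986098
R(E) = exp(−0.0015 × 100) = 0.860708
Parallel (A and B): 1 − (1 − 0.895834)(1 − 0.945539) = 0.994327
Parallel (C, D, and E): 1 − (1 − 0.748264)(1 − 0.986098)(1 − 0.860708) = 0.999513
Series ([0.994327] and [0.999513]): 0.994327 × 0.999513 = 0.9938

0.9938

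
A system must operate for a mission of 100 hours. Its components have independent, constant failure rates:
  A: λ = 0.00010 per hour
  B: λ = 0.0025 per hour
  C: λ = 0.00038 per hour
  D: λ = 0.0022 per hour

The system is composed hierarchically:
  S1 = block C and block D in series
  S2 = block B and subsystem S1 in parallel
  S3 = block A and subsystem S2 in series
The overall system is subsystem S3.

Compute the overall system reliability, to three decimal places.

R(A) = exp(−0.00010 × 100) = 0.99005
R(B) = exp(−0.0025 × 100) = 0.77880
R(C) = exp(−0.00038 × 100) = 0.96271
R(D) = exp(−0.0022 × 100) = 0.80252
Series (C and D): 0.96271 × 0.80252 = 0.77259
Parallel (B and [0.77259]): 1 − (1 − 0.77880)(1 − 0.77259) = 0.94970
Series (A and [0.94970]): 0.99005 × 0.94970 = 0.940

0.940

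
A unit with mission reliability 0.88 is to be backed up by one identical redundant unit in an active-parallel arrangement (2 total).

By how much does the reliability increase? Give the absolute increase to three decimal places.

R_before = 0.88
R_after = 1 − (1 − 0.88)^2 = 0.986
ΔR = 0.986 − 0.88 = 0.106

0.106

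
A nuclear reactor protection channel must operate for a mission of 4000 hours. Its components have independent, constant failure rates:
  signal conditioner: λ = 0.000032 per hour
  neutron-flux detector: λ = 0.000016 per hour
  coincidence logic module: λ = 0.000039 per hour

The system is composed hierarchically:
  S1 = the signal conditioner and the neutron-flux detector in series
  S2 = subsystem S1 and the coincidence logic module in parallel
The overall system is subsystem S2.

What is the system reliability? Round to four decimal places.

R(signal conditioner) = exp(−0.000032 × 4000) = 0.879853
R(neutron-flux detector) = exp(−0.000016 × 4000) = 0.938005
R(coincidence logic module) = exp(−0.000039 × 4000) = 0.855559
Series (signal conditioner and neutron-flux detector): 0.879853 × 0.938005 = 0.825307
Parallel ([0.825307] and coincidence logic module): 1 − (1 − 0.825307)(1 − 0.855559) = 0.9748

0.9748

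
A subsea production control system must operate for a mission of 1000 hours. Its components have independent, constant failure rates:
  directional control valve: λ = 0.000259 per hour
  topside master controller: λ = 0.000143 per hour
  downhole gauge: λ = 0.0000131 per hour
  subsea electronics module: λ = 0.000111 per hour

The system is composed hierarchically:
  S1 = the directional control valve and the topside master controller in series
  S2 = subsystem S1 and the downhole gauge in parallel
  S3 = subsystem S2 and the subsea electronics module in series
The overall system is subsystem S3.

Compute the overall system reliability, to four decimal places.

0.8911

R(directional control valve) = exp(−0.000259 × 1000) = 0.771823
R(topside master controller) = exp(−0.000143 × 1000) = 0.866754
R(downhole gauge) = exp(−0.0000131 × 1000) = 0.986985
R(subsea electronics module) = exp(−0.000111 × 1000) = 0.894939
Series (directional control valve and topside master controller): 0.771823 × 0.866754 = 0.668981
Parallel ([0.668981] and downhole gauge): 1 − (1 − 0.668981)(1 − 0.986985) = 0.995692
Series ([0.995692] and subsea electronics module): 0.995692 × 0.894939 = 0.8911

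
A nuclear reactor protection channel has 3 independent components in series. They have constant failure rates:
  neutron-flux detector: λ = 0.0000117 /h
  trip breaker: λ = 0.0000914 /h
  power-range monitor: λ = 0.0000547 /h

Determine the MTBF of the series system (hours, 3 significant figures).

6340

Series of exponential components: λ_sys = Σ λ_i
λ_sys = 0.0000117 + 0.0000914 + 0.0000547 = 1.5780e-04 /h
MTBF = 1 / λ_sys = 6340 h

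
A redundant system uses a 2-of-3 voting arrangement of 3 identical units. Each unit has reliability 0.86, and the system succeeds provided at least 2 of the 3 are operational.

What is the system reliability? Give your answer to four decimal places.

0.9467

R = Σ_{i=2}^{3} C(3,i) p^i (1−p)^{3−i} with p = 0.86
C(3,2)·0.86^2·0.14^1 = 0.310632
C(3,3)·0.86^3·0.14^0 = 0.636056
Sum = 0.9467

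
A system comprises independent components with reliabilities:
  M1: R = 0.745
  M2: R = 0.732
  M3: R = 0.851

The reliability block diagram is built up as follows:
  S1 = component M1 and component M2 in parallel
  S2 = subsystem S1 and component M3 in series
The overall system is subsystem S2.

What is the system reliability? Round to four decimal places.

Parallel (M1 and M2): 1 − (1 − 0.745000)(1 − 0.732000) = 0.931660
Series ([0.931660] and M3): 0.931660 × 0.851000 = 0.7928

0.7928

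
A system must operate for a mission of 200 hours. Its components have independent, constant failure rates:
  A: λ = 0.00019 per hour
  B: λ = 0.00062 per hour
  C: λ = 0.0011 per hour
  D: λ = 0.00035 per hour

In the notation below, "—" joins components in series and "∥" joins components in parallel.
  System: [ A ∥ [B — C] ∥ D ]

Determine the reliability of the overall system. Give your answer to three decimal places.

R(A) = exp(−0.00019 × 200) = 0.96271
R(B) = exp(−0.00062 × 200) = 0.88338
R(C) = exp(−0.0011 × 200) = 0.80252
R(D) = exp(−0.00035 × 200) = 0.93239
Series (B and C): 0.88338 × 0.80252 = 0.70893
Parallel (A, [0.70893], and D): 1 − (1 − 0.96271)(1 − 0.70893)(1 − 0.93239) = 0.999

0.999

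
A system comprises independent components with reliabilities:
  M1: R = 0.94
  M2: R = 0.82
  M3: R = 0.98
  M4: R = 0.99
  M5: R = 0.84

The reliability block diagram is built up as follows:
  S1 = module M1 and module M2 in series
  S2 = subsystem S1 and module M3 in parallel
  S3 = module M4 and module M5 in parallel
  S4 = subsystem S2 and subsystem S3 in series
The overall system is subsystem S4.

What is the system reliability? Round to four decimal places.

0.9938

Series (M1 and M2): 0.940000 × 0.820000 = 0.770800
Parallel ([0.770800] and M3): 1 − (1 − 0.770800)(1 − 0.980000) = 0.995416
Parallel (M4 and M5): 1 − (1 − 0.990000)(1 − 0.840000) = 0.998400
Series ([0.995416] and [0.998400]): 0.995416 × 0.998400 = 0.9938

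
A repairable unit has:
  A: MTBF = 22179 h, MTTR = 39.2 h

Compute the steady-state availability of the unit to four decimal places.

A(A) = MTBF/(MTBF+MTTR) = 22179/(22179+39.2) = 0.9982

0.9982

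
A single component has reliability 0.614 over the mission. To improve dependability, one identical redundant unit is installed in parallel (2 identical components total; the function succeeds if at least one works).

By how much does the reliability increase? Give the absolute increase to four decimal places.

R_before = 0.614
R_after = 1 − (1 − 0.614)^2 = 0.8510
ΔR = 0.8510 − 0.614 = 0.2370

0.2370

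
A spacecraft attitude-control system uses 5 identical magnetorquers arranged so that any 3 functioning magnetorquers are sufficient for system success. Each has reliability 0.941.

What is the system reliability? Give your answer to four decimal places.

0.9981

R = Σ_{i=3}^{5} C(5,i) p^i (1−p)^{5−i} with p = 0.941
C(5,3)·0.941^3·0.059^2 = 0.029005
C(5,4)·0.941^4·0.059^1 = 0.231303
C(5,5)·0.941^5·0.059^0 = 0.737816
Sum = 0.9981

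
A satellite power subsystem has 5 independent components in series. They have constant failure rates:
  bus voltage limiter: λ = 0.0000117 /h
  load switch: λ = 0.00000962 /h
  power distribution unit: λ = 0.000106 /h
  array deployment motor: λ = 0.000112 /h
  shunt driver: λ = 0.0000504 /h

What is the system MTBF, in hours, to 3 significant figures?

Series of exponential components: λ_sys = Σ λ_i
λ_sys = 0.0000117 + 0.00000962 + 0.000106 + 0.000112 + 0.0000504 = 2.8972e-04 /h
MTBF = 1 / λ_sys = 3450 h

3450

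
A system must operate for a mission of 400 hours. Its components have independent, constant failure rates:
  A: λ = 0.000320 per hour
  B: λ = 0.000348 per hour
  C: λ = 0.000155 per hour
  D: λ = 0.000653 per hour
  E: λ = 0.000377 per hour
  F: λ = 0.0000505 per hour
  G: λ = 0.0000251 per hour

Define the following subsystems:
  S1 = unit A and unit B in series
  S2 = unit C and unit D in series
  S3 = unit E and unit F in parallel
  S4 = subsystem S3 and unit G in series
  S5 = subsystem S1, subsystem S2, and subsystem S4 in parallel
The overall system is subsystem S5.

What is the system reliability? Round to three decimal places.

0.999

R(A) = exp(−0.000320 × 400) = 0.87985
R(B) = exp(−0.000348 × 400) = 0.87005
R(C) = exp(−0.000155 × 400) = 0.93988
R(D) = exp(−0.000653 × 400) = 0.77013
R(E) = exp(−0.000377 × 400) = 0.86002
R(F) = exp(−0.0000505 × 400) = 0.98000
R(G) = exp(−0.0000251 × 400) = 0.99001
Series (A and B): 0.87985 × 0.87005 = 0.76551
Series (C and D): 0.93988 × 0.77013 = 0.72383
Parallel (E and F): 1 − (1 − 0.86002)(1 − 0.98000) = 0.99720
Series ([0.99720] and G): 0.99720 × 0.99001 = 0.98724
Parallel ([0.76551], [0.72383], and [0.98724]): 1 − (1 − 0.76551)(1 − 0.72383)(1 − 0.98724) = 0.999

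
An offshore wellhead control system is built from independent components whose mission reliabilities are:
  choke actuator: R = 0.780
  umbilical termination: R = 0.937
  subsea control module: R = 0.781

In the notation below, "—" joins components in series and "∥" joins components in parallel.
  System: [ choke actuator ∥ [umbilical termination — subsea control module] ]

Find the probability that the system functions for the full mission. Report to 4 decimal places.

Series (umbilical termination and subsea control module): 0.937000 × 0.781000 = 0.731797
Parallel (choke actuator and [0.731797]): 1 − (1 − 0.780000)(1 − 0.731797) = 0.9410

0.9410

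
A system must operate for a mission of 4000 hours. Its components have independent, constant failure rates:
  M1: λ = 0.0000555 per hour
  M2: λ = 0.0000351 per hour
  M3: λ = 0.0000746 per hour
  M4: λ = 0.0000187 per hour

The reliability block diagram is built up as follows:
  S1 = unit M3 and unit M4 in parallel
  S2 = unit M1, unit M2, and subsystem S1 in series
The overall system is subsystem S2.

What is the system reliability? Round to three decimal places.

0.683

R(M1) = exp(−0.0000555 × 4000) = 0.80092
R(M2) = exp(−0.0000351 × 4000) = 0.86901
R(M3) = exp(−0.0000746 × 4000) = 0.74200
R(M4) = exp(−0.0000187 × 4000) = 0.92793
Parallel (M3 and M4): 1 − (1 − 0.74200)(1 − 0.92793) = 0.98141
Series (M1, M2, and [0.98141]): 0.80092 × 0.86901 × 0.98141 = 0.683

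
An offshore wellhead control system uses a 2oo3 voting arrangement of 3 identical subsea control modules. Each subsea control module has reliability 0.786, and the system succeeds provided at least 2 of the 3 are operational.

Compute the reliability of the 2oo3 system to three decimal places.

R = Σ_{i=2}^{3} C(3,i) p^i (1−p)^{3−i} with p = 0.786
C(3,2)·0.786^2·0.214^1 = 0.39663
C(3,3)·0.786^3·0.214^0 = 0.48559
Sum = 0.882

0.882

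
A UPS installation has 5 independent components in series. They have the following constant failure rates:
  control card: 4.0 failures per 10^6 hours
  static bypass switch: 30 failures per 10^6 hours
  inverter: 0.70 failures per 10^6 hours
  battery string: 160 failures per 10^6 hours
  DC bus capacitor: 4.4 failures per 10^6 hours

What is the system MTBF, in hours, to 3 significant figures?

Series of exponential components: λ_sys = Σ λ_i
λ_sys = 0.0000040 + 0.000030 + 0.00000070 + 0.00016 + 0.0000044 = 1.9910e-04 /h
MTBF = 1 / λ_sys = 5020 h

5020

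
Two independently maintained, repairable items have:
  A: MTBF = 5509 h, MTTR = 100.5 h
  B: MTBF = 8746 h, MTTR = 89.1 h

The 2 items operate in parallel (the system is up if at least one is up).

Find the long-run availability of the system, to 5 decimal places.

0.99982

A(A) = MTBF/(MTBF+MTTR) = 5509/(5509+100.5) = 0.982084
A(B) = MTBF/(MTBF+MTTR) = 8746/(8746+89.1) = 0.989915
Parallel availability: 1 − (1 − 0.982084)(1 − 0.989915) = 0.99982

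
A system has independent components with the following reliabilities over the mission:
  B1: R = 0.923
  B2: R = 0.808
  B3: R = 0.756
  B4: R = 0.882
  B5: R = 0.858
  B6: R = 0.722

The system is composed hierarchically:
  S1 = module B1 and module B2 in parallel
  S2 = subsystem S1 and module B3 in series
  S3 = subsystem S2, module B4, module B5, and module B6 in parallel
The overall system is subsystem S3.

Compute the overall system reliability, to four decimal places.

0.9988

Parallel (B1 and B2): 1 − (1 − 0.923000)(1 − 0.808000) = 0.985216
Series ([0.985216] and B3): 0.985216 × 0.756000 = 0.744823
Parallel ([0.744823], B4, B5, and B6): 1 − (1 − 0.744823)(1 − 0.882000)(1 − 0.858000)(1 − 0.722000) = 0.9988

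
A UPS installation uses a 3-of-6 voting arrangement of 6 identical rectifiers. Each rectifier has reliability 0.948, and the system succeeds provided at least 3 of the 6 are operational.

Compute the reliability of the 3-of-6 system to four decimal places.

R = Σ_{i=3}^{6} C(6,i) p^i (1−p)^{6−i} with p = 0.948
C(6,3)·0.948^3·0.052^3 = 0.002396
C(6,4)·0.948^4·0.052^2 = 0.032759
C(6,5)·0.948^5·0.052^1 = 0.238889
C(6,6)·0.948^6·0.052^0 = 0.725855
Sum = 0.9999

0.9999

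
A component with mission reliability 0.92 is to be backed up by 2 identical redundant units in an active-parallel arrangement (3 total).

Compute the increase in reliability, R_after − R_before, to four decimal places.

0.0795

R_before = 0.92
R_after = 1 − (1 − 0.92)^3 = 0.9995
ΔR = 0.9995 − 0.92 = 0.0795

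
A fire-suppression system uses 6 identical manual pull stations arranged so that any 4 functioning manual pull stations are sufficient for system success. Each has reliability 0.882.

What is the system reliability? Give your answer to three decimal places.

R = Σ_{i=4}^{6} C(6,i) p^i (1−p)^{6−i} with p = 0.882
C(6,4)·0.882^4·0.118^2 = 0.12639
C(6,5)·0.882^5·0.118^1 = 0.37790
C(6,6)·0.882^6·0.118^0 = 0.47077
Sum = 0.975

0.975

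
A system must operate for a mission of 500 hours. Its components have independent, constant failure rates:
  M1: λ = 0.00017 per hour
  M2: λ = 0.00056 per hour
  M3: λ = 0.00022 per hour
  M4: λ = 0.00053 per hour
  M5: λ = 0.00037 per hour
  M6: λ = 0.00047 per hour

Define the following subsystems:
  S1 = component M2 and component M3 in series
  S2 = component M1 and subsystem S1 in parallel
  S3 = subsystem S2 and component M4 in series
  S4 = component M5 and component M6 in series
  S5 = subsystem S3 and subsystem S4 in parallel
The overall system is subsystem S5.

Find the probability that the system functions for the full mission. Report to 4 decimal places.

R(M1) = exp(−0.00017 × 500) = 0.918512
R(M2) = exp(−0.00056 × 500) = 0.755784
R(M3) = exp(−0.00022 × 500) = 0.895834
R(M4) = exp(−0.00053 × 500) = 0.767206
R(M5) = exp(−0.00037 × 500) = 0.831104
R(M6) = exp(−0.00047 × 500) = 0.790571
Series (M2 and M3): 0.755784 × 0.895834 = 0.677057
Parallel (M1 and [0.677057]): 1 − (1 − 0.918512)(1 − 0.677057) = 0.973684
Series ([0.973684] and M4): 0.973684 × 0.767206 = 0.747016
Series (M5 and M6): 0.831104 × 0.790571 = 0.657047
Parallel ([0.747016] and [0.657047]): 1 − (1 − 0.747016)(1 − 0.657047) = 0.9132

0.9132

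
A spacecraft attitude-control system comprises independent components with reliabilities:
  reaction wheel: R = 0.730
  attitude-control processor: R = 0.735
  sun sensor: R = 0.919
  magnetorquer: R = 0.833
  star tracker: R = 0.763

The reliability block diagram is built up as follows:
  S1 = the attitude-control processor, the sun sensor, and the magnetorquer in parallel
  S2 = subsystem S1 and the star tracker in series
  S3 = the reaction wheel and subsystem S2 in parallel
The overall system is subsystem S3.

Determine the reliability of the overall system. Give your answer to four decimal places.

Parallel (attitude-control processor, sun sensor, and magnetorquer): 1 − (1 − 0.735000)(1 − 0.919000)(1 − 0.833000) = 0.996415
Series ([0.996415] and star tracker): 0.996415 × 0.763000 = 0.760265
Parallel (reaction wheel and [0.760265]): 1 − (1 − 0.730000)(1 − 0.760265) = 0.9353

0.9353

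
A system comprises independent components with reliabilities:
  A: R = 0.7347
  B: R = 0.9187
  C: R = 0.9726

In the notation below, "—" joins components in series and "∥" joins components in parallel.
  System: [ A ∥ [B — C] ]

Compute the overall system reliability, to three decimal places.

Series (B and C): 0.91870 × 0.97260 = 0.89353
Parallel (A and [0.89353]): 1 − (1 − 0.73470)(1 − 0.89353) = 0.972

0.972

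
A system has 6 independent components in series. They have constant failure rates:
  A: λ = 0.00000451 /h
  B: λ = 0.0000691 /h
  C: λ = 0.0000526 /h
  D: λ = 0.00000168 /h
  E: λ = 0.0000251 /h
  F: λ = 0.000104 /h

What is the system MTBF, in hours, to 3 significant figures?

3890

Series of exponential components: λ_sys = Σ λ_i
λ_sys = 0.00000451 + 0.0000691 + 0.0000526 + 0.00000168 + 0.0000251 + 0.000104 = 2.5699e-04 /h
MTBF = 1 / λ_sys = 3890 h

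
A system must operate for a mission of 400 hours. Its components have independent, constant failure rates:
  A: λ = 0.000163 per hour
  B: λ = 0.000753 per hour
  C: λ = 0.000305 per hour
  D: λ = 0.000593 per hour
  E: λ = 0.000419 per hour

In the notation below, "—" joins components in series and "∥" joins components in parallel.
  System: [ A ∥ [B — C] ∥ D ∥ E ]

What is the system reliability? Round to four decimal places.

R(A) = exp(−0.000163 × 400) = 0.936880
R(B) = exp(−0.000753 × 400) = 0.739930
R(C) = exp(−0.000305 × 400) = 0.885148
R(D) = exp(−0.000593 × 400) = 0.788834
R(E) = exp(−0.000419 × 400) = 0.845692
Series (B and C): 0.739930 × 0.885148 = 0.654948
Parallel (A, [0.654948], D, and E): 1 − (1 − 0.936880)(1 − 0.654948)(1 − 0.788834)(1 − 0.845692) = 0.9993

0.9993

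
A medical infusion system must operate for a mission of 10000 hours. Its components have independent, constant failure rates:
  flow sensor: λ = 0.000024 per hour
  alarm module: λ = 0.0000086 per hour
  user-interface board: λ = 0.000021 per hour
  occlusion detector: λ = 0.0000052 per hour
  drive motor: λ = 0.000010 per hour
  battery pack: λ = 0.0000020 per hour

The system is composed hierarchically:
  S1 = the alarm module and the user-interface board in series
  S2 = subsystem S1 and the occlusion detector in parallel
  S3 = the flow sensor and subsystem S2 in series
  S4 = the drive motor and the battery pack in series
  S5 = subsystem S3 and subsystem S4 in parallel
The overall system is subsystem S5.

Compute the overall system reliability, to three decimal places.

0.975

R(flow sensor) = exp(−0.000024 × 10000) = 0.78663
R(alarm module) = exp(−0.0000086 × 10000) = 0.91759
R(user-interface board) = exp(−0.000021 × 10000) = 0.81058
R(occlusion detector) = exp(−0.0000052 × 10000) = 0.94933
R(drive motor) = exp(−0.000010 × 10000) = 0.90484
R(battery pack) = exp(−0.0000020 × 10000) = 0.98020
Series (alarm module and user-interface board): 0.91759 × 0.81058 = 0.74378
Parallel ([0.74378] and occlusion detector): 1 − (1 − 0.74378)(1 − 0.94933) = 0.98702
Series (flow sensor and [0.98702]): 0.78663 × 0.98702 = 0.77642
Series (drive motor and battery pack): 0.90484 × 0.98020 = 0.88692
Parallel ([0.77642] and [0.88692]): 1 − (1 − 0.77642)(1 − 0.88692) = 0.975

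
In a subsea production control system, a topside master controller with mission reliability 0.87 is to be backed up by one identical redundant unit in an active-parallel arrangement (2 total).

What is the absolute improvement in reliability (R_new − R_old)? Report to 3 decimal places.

R_before = 0.87
R_after = 1 − (1 − 0.87)^2 = 0.983
ΔR = 0.983 − 0.87 = 0.113

0.113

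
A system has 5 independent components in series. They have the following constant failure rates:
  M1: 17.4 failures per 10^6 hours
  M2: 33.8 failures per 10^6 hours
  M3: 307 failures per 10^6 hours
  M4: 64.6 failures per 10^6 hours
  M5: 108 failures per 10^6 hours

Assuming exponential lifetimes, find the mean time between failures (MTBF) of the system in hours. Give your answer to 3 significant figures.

Series of exponential components: λ_sys = Σ λ_i
λ_sys = 0.0000174 + 0.0000338 + 0.000307 + 0.0000646 + 0.000108 = 5.3080e-04 /h
MTBF = 1 / λ_sys = 1880 h

1880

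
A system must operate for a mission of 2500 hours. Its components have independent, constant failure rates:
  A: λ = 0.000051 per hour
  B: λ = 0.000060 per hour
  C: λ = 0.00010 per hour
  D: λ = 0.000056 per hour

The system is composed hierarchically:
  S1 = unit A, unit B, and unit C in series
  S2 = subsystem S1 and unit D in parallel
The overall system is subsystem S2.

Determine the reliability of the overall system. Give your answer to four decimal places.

0.9464

R(A) = exp(−0.000051 × 2500) = 0.880293
R(B) = exp(−0.000060 × 2500) = 0.860708
R(C) = exp(−0.00010 × 2500) = 0.778801
R(D) = exp(−0.000056 × 2500) = 0.869358
Series (A, B, and C): 0.880293 × 0.860708 × 0.778801 = 0.590078
Parallel ([0.590078] and D): 1 − (1 − 0.590078)(1 − 0.869358) = 0.9464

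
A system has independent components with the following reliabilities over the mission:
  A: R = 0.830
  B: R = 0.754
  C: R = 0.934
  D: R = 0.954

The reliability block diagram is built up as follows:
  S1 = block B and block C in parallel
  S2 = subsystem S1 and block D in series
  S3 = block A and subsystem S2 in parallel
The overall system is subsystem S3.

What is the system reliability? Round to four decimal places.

Parallel (B and C): 1 − (1 − 0.754000)(1 − 0.934000) = 0.983764
Series ([0.983764] and D): 0.983764 × 0.954000 = 0.938511
Parallel (A and [0.938511]): 1 − (1 − 0.830000)(1 − 0.938511) = 0.9895

0.9895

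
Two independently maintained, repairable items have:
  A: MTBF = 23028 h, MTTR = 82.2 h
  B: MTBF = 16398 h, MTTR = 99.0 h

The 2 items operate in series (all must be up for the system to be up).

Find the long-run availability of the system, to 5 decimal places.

0.99046

A(A) = MTBF/(MTBF+MTTR) = 23028/(23028+82.2) = 0.996443
A(B) = MTBF/(MTBF+MTTR) = 16398/(16398+99.0) = 0.993999
Series availability: 0.996443 × 0.993999 = 0.99046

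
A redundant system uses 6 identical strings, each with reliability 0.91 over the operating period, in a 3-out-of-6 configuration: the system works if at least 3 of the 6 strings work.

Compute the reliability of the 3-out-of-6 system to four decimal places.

0.9992

R = Σ_{i=3}^{6} C(6,i) p^i (1−p)^{6−i} with p = 0.91
C(6,3)·0.91^3·0.09^3 = 0.010987
C(6,4)·0.91^4·0.09^2 = 0.083319
C(6,5)·0.91^5·0.09^1 = 0.336977
C(6,6)·0.91^6·0.09^0 = 0.567869
Sum = 0.9992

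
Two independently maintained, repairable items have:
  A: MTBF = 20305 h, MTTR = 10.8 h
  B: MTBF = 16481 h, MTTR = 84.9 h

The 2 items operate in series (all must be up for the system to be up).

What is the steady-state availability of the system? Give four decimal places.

A(A) = MTBF/(MTBF+MTTR) = 20305/(20305+10.8) = 0.999468
A(B) = MTBF/(MTBF+MTTR) = 16481/(16481+84.9) = 0.994875
Series availability: 0.999468 × 0.994875 = 0.9943

0.9943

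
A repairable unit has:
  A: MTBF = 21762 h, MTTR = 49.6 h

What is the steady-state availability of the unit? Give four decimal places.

A(A) = MTBF/(MTBF+MTTR) = 21762/(21762+49.6) = 0.9977

0.9977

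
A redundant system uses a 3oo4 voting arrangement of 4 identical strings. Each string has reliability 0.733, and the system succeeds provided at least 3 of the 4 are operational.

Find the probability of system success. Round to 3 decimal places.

R = Σ_{i=3}^{4} C(4,i) p^i (1−p)^{4−i} with p = 0.733
C(4,3)·0.733^3·0.267^1 = 0.42061
C(4,4)·0.733^4·0.267^0 = 0.28868
Sum = 0.709

0.709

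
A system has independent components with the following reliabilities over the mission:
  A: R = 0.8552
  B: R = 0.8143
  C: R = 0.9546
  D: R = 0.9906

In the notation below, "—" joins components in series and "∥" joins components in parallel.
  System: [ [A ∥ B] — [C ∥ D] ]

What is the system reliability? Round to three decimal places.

Parallel (A and B): 1 − (1 − 0.85520)(1 − 0.81430) = 0.97311
Parallel (C and D): 1 − (1 − 0.95460)(1 − 0.99060) = 0.99957
Series ([0.97311] and [0.99957]): 0.97311 × 0.99957 = 0.973

0.973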